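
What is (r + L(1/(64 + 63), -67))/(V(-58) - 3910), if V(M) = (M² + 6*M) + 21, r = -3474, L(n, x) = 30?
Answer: 1148/291 ≈ 3.9450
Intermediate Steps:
V(M) = 21 + M² + 6*M
(r + L(1/(64 + 63), -67))/(V(-58) - 3910) = (-3474 + 30)/((21 + (-58)² + 6*(-58)) - 3910) = -3444/((21 + 3364 - 348) - 3910) = -3444/(3037 - 3910) = -3444/(-873) = -3444*(-1/873) = 1148/291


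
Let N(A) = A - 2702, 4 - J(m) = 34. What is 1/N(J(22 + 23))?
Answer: -1/2732 ≈ -0.00036603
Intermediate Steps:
J(m) = -30 (J(m) = 4 - 1*34 = 4 - 34 = -30)
N(A) = -2702 + A
1/N(J(22 + 23)) = 1/(-2702 - 30) = 1/(-2732) = -1/2732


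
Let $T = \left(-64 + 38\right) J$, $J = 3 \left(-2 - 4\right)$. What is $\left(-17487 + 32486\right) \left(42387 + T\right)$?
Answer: $642782145$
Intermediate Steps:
$J = -18$ ($J = 3 \left(-6\right) = -18$)
$T = 468$ ($T = \left(-64 + 38\right) \left(-18\right) = \left(-26\right) \left(-18\right) = 468$)
$\left(-17487 + 32486\right) \left(42387 + T\right) = \left(-17487 + 32486\right) \left(42387 + 468\right) = 14999 \cdot 42855 = 642782145$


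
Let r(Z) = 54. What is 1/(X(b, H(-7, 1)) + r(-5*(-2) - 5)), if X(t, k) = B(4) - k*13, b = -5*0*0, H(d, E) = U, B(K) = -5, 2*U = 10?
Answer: -1/16 ≈ -0.062500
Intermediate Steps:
U = 5 (U = (½)*10 = 5)
H(d, E) = 5
b = 0 (b = 0*0 = 0)
X(t, k) = -5 - 13*k (X(t, k) = -5 - k*13 = -5 - 13*k)
1/(X(b, H(-7, 1)) + r(-5*(-2) - 5)) = 1/((-5 - 13*5) + 54) = 1/((-5 - 65) + 54) = 1/(-70 + 54) = 1/(-16) = -1/16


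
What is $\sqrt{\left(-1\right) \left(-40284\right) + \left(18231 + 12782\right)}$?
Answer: $\sqrt{71297} \approx 267.02$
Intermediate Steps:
$\sqrt{\left(-1\right) \left(-40284\right) + \left(18231 + 12782\right)} = \sqrt{40284 + 31013} = \sqrt{71297}$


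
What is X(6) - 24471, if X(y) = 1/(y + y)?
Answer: -293651/12 ≈ -24471.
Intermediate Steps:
X(y) = 1/(2*y)
X(6) - 24471 = (1/2)/6 - 24471 = (1/2)*(1/6) - 24471 = 1/12 - 24471 = -293651/12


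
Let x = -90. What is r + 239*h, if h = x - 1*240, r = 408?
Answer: -78462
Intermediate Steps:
h = -330 (h = -90 - 1*240 = -90 - 240 = -330)
r + 239*h = 408 + 239*(-330) = 408 - 78870 = -78462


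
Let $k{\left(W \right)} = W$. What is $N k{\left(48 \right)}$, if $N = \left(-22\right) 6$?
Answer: $-6336$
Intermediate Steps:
$N = -132$
$N k{\left(48 \right)} = \left(-132\right) 48 = -6336$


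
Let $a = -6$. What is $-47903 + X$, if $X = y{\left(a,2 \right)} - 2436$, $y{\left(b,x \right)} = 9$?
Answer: $-50330$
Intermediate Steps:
$X = -2427$ ($X = 9 - 2436 = -2427$)
$-47903 + X = -47903 - 2427 = -50330$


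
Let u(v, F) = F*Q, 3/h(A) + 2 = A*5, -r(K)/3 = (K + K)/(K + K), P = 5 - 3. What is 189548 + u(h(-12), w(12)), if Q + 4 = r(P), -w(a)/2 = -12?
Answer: 189380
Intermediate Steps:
P = 2
w(a) = 24 (w(a) = -2*(-12) = 24)
r(K) = -3 (r(K) = -3*(K + K)/(K + K) = -3*2*K/(2*K) = -3*2*K*1/(2*K) = -3*1 = -3)
Q = -7 (Q = -4 - 3 = -7)
h(A) = 3/(-2 + 5*A) (h(A) = 3/(-2 + A*5) = 3/(-2 + 5*A))
u(v, F) = -7*F (u(v, F) = F*(-7) = -7*F)
189548 + u(h(-12), w(12)) = 189548 - 7*24 = 189548 - 168 = 189380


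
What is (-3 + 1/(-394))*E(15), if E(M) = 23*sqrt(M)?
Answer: -27209*sqrt(15)/394 ≈ -267.46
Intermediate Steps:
(-3 + 1/(-394))*E(15) = (-3 + 1/(-394))*(23*sqrt(15)) = (-3 - 1/394)*(23*sqrt(15)) = -27209*sqrt(15)/394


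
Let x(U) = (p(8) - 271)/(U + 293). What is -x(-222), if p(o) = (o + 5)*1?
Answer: 258/71 ≈ 3.6338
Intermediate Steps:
p(o) = 5 + o (p(o) = (5 + o)*1 = 5 + o)
x(U) = -258/(293 + U) (x(U) = ((5 + 8) - 271)/(U + 293) = (13 - 271)/(293 + U) = -258/(293 + U))
-x(-222) = -(-258)/(293 - 222) = -(-258)/71 = -1*(-258/71) = 258/71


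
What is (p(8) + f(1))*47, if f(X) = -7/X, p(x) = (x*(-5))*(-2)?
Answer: 3431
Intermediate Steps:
p(x) = 10*x (p(x) = -5*x*(-2) = 10*x)
(p(8) + f(1))*47 = (10*8 - 7/1)*47 = (80 - 7*1)*47 = (80 - 7)*47 = 73*47 = 3431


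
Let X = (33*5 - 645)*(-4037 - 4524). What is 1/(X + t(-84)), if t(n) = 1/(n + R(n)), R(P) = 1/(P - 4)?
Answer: 7393/30379906952 ≈ 2.4335e-7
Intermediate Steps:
R(P) = 1/(-4 + P)
t(n) = 1/(n + 1/(-4 + n))
X = 4109280 (X = (165 - 645)*(-8561) = -480*(-8561) = 4109280)
1/(X + t(-84)) = 1/(4109280 + (-4 - 84)/(1 - 84*(-4 - 84))) = 1/(4109280 - 88/(1 - 84*(-88))) = 1/(4109280 - 88/(1 + 7392)) = 1/(4109280 - 88/7393) = 1/(30379906952/7393) = 7393/30379906952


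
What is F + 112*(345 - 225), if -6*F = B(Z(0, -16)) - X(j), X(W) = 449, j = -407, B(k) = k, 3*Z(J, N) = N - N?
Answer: 81089/6 ≈ 13515.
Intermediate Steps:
Z(J, N) = 0 (Z(J, N) = (N - N)/3 = (⅓)*0 = 0)
F = 449/6 (F = -(0 - 1*449)/6 = -(0 - 449)/6 = -⅙*(-449) = 449/6 ≈ 74.833)
F + 112*(345 - 225) = 449/6 + 112*(345 - 225) = 449/6 + 112*120 = 449/6 + 13440 = 81089/6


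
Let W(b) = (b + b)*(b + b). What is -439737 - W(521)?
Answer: -1525501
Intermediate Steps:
W(b) = 4*b**2 (W(b) = (2*b)*(2*b) = 4*b**2)
-439737 - W(521) = -439737 - 4*521**2 = -439737 - 4*271441 = -439737 - 1*1085764 = -439737 - 1085764 = -1525501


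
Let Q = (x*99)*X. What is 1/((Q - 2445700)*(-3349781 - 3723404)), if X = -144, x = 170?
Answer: 1/34440893865700 ≈ 2.9035e-14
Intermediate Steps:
Q = -2423520 (Q = (170*99)*(-144) = 16830*(-144) = -2423520)
1/((Q - 2445700)*(-3349781 - 3723404)) = 1/((-2423520 - 2445700)*(-3349781 - 3723404)) = 1/(-4869220*(-7073185)) = 1/34440893865700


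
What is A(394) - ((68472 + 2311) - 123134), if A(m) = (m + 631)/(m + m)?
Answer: 41253613/788 ≈ 52352.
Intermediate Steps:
A(m) = (631 + m)/(2*m) (A(m) = (631 + m)/((2*m)) = (631 + m)*(1/(2*m)) = (631 + m)/(2*m))
A(394) - ((68472 + 2311) - 123134) = (½)*(631 + 394)/394 - ((68472 + 2311) - 123134) = (½)*(1/394)*1025 - (70783 - 123134) = 1025/788 - 1*(-52351) = 1025/788 + 52351 = 41253613/788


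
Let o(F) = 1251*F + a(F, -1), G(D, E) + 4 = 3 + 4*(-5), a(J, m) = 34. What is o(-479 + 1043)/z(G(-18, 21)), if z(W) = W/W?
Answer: 705598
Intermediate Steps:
G(D, E) = -21 (G(D, E) = -4 + (3 + 4*(-5)) = -4 + (3 - 20) = -4 - 17 = -21)
z(W) = 1
o(F) = 34 + 1251*F (o(F) = 1251*F + 34 = 34 + 1251*F)
o(-479 + 1043)/z(G(-18, 21)) = (34 + 1251*(-479 + 1043))/1 = (34 + 1251*564)*1 = (34 + 705564)*1 = 705598*1 = 705598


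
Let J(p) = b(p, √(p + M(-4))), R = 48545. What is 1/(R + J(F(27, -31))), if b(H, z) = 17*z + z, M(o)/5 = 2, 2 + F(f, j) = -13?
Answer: 9709/471323729 - 18*I*√5/2356618645 ≈ 2.0599e-5 - 1.7079e-8*I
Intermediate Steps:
F(f, j) = -15 (F(f, j) = -2 - 13 = -15)
M(o) = 10 (M(o) = 5*2 = 10)
b(H, z) = 18*z
J(p) = 18*√(10 + p) (J(p) = 18*√(p + 10) = 18*√(10 + p))
1/(R + J(F(27, -31))) = 1/(48545 + 18*√(10 - 15)) = 1/(48545 + 18*√(-5)) = 1/(48545 + 18*(I*√5)) = 1/(48545 + 18*I*√5)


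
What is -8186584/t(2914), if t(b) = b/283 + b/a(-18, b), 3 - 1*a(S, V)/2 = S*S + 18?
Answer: -785396309208/575515 ≈ -1.3647e+6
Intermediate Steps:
a(S, V) = -30 - 2*S² (a(S, V) = 6 - 2*(S*S + 18) = 6 - 2*(S² + 18) = 6 - 2*(18 + S²) = 6 + (-36 - 2*S²) = -30 - 2*S²)
t(b) = 395*b/191874 (t(b) = b/283 + b/(-30 - 2*(-18)²) = b*(1/283) + b/(-30 - 2*324) = b/283 + b/(-30 - 648) = b/283 + b/(-678) = b/283 + b*(-1/678) = b/283 - b/678 = 395*b/191874)
-8186584/t(2914) = -8186584/((395/191874)*2914) = -8186584/575515/95937 = -8186584*95937/575515 = -785396309208/575515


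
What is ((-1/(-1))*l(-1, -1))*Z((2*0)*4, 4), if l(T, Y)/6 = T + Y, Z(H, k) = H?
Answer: 0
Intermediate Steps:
l(T, Y) = 6*T + 6*Y (l(T, Y) = 6*(T + Y) = 6*T + 6*Y)
((-1/(-1))*l(-1, -1))*Z((2*0)*4, 4) = ((-1/(-1))*(6*(-1) + 6*(-1)))*((2*0)*4) = ((-1*(-1))*(-6 - 6))*(0*4) = (1*(-12))*0 = -12*0 = 0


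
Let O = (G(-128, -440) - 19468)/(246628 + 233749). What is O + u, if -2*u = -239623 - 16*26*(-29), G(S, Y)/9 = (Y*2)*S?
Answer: 109316098327/960754 ≈ 1.1378e+5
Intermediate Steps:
G(S, Y) = 18*S*Y (G(S, Y) = 9*((Y*2)*S) = 9*((2*Y)*S) = 9*(2*S*Y) = 18*S*Y)
u = 227559/2 (u = -(-239623 - 16*26*(-29))/2 = -(-239623 - 416*(-29))/2 = -(-239623 - 1*(-12064))/2 = -(-239623 + 12064)/2 = -½*(-227559) = 227559/2 ≈ 1.1378e+5)
O = 994292/480377 (O = (18*(-128)*(-440) - 19468)/(246628 + 233749) = (1013760 - 19468)/480377 = 994292*(1/480377) = 994292/480377 ≈ 2.0698)
O + u = 994292/480377 + 227559/2 = 109316098327/960754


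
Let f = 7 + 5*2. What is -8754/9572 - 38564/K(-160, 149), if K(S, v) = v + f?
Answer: -92646943/397238 ≈ -233.23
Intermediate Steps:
f = 17 (f = 7 + 10 = 17)
K(S, v) = 17 + v (K(S, v) = v + 17 = 17 + v)
-8754/9572 - 38564/K(-160, 149) = -8754/9572 - 38564/(17 + 149) = -8754*1/9572 - 38564/166 = -4377/4786 - 38564*1/166 = -4377/4786 - 19282/83 = -92646943/397238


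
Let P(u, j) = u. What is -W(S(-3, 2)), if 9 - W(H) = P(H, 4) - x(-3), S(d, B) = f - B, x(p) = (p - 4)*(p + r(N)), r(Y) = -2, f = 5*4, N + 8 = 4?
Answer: -26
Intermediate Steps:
N = -4 (N = -8 + 4 = -4)
f = 20
x(p) = (-4 + p)*(-2 + p) (x(p) = (p - 4)*(p - 2) = (-4 + p)*(-2 + p))
S(d, B) = 20 - B
W(H) = 44 - H (W(H) = 9 - (H - (8 + (-3)² - 6*(-3))) = 9 - (H - (8 + 9 + 18)) = 9 - (H - 1*35) = 9 - (H - 35) = 9 - (-35 + H) = 9 + (35 - H) = 44 - H)
-W(S(-3, 2)) = -(44 - (20 - 1*2)) = -(44 - (20 - 2)) = -(44 - 1*18) = -(44 - 18) = -1*26 = -26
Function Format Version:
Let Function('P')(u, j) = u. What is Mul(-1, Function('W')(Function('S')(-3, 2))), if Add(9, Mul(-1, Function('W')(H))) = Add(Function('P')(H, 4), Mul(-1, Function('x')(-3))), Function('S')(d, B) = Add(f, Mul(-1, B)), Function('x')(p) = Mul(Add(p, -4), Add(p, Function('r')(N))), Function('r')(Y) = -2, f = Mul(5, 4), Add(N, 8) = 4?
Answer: -26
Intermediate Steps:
N = -4 (N = Add(-8, 4) = -4)
f = 20
Function('x')(p) = Mul(Add(-4, p), Add(-2, p)) (Function('x')(p) = Mul(Add(p, -4), Add(p, -2)) = Mul(Add(-4, p), Add(-2, p)))
Function('S')(d, B) = Add(20, Mul(-1, B))
Function('W')(H) = Add(44, Mul(-1, H)) (Function('W')(H) = Add(9, Mul(-1, Add(H, Mul(-1, Add(8, Pow(-3, 2), Mul(-6, -3)))))) = Add(9, Mul(-1, Add(H, Mul(-1, Add(8, 9, 18))))) = Add(9, Mul(-1, Add(H, Mul(-1, 35)))) = Add(9, Mul(-1, Add(H, -35))) = Add(9, Mul(-1, Add(-35, H))) = Add(9, Add(35, Mul(-1, H))) = Add(44, Mul(-1, H)))
Mul(-1, Function('W')(Function('S')(-3, 2))) = Mul(-1, Add(44, Mul(-1, Add(20, Mul(-1, 2))))) = Mul(-1, Add(44, Mul(-1, Add(20, -2)))) = Mul(-1, Add(44, Mul(-1, 18))) = Mul(-1, Add(44, -18)) = Mul(-1, 26) = -26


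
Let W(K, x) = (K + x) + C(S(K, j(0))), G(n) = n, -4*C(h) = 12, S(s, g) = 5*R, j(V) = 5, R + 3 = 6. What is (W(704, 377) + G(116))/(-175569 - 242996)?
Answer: -1194/418565 ≈ -0.0028526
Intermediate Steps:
R = 3 (R = -3 + 6 = 3)
S(s, g) = 15 (S(s, g) = 5*3 = 15)
C(h) = -3 (C(h) = -¼*12 = -3)
W(K, x) = -3 + K + x (W(K, x) = (K + x) - 3 = -3 + K + x)
(W(704, 377) + G(116))/(-175569 - 242996) = ((-3 + 704 + 377) + 116)/(-175569 - 242996) = (1078 + 116)/(-418565) = 1194*(-1/418565) = -1194/418565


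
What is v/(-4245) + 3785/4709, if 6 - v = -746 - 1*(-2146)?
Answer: 22631671/19989705 ≈ 1.1322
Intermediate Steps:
v = -1394 (v = 6 - (-746 - 1*(-2146)) = 6 - (-746 + 2146) = 6 - 1*1400 = 6 - 1400 = -1394)
v/(-4245) + 3785/4709 = -1394/(-4245) + 3785/4709 = -1394*(-1/4245) + 3785*(1/4709) = 1394/4245 + 3785/4709 = 22631671/19989705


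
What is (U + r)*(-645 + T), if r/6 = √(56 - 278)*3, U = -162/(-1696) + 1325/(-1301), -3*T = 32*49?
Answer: 3566821157/3309744 - 21018*I*√222 ≈ 1077.7 - 3.1316e+5*I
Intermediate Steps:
T = -1568/3 (T = -32*49/3 = -⅓*1568 = -1568/3 ≈ -522.67)
U = -1018219/1103248 (U = -162*(-1/1696) + 1325*(-1/1301) = 81/848 - 1325/1301 = -1018219/1103248 ≈ -0.92293)
r = 18*I*√222 (r = 6*(√(56 - 278)*3) = 6*(√(-222)*3) = 6*((I*√222)*3) = 6*(3*I*√222) = 18*I*√222 ≈ 268.19*I)
(U + r)*(-645 + T) = (-1018219/1103248 + 18*I*√222)*(-645 - 1568/3) = (-1018219/1103248 + 18*I*√222)*(-3503/3) = 3566821157/3309744 - 21018*I*√222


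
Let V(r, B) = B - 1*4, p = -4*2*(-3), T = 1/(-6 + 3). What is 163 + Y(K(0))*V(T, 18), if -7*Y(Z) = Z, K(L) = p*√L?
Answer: 163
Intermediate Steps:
T = -⅓ (T = 1/(-3) = -⅓ ≈ -0.33333)
p = 24 (p = -8*(-3) = 24)
V(r, B) = -4 + B (V(r, B) = B - 4 = -4 + B)
K(L) = 24*√L
Y(Z) = -Z/7
163 + Y(K(0))*V(T, 18) = 163 + (-24*√0/7)*(-4 + 18) = 163 - 24*0/7*14 = 163 - ⅐*0*14 = 163 + 0*14 = 163 + 0 = 163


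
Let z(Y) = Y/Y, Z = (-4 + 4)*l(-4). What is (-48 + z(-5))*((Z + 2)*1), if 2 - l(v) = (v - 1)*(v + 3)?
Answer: -94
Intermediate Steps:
l(v) = 2 - (-1 + v)*(3 + v) (l(v) = 2 - (v - 1)*(v + 3) = 2 - (-1 + v)*(3 + v))
Z = 0 (Z = (-4 + 4)*(5 - 1*(-4)² - 2*(-4)) = 0*(5 - 1*16 + 8) = 0*(5 - 16 + 8) = 0*(-3) = 0)
z(Y) = 1
(-48 + z(-5))*((Z + 2)*1) = (-48 + 1)*((0 + 2)*1) = -94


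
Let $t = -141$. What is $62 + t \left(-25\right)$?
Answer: $3587$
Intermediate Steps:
$62 + t \left(-25\right) = 62 - -3525 = 62 + 3525 = 3587$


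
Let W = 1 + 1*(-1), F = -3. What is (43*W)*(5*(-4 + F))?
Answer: 0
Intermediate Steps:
W = 0 (W = 1 - 1 = 0)
(43*W)*(5*(-4 + F)) = (43*0)*(5*(-4 - 3)) = 0*(5*(-7)) = 0*(-35) = 0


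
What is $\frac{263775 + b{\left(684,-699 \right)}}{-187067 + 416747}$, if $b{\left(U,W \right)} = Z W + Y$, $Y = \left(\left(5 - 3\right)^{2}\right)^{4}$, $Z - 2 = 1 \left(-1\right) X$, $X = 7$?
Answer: $\frac{133763}{114840} \approx 1.1648$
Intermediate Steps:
$Z = -5$ ($Z = 2 + 1 \left(-1\right) 7 = 2 - 7 = -5$)
$Y = 256$ ($Y = \left(2^{2}\right)^{4} = 4^{4} = 256$)
$b{\left(U,W \right)} = 256 - 5 W$ ($b{\left(U,W \right)} = - 5 W + 256 = 256 - 5 W$)
$\frac{263775 + b{\left(684,-699 \right)}}{-187067 + 416747} = \frac{263775 + \left(256 - -3495\right)}{-187067 + 416747} = \frac{263775 + \left(256 + 3495\right)}{229680} = \left(263775 + 3751\right) \frac{1}{229680} = 267526 \cdot \frac{1}{229680} = \frac{133763}{114840}$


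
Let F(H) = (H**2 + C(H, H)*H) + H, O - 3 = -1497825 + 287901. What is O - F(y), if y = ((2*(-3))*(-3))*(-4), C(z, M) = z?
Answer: -1220217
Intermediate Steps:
O = -1209921 (O = 3 + (-1497825 + 287901) = 3 - 1209924 = -1209921)
y = -72 (y = -6*(-3)*(-4) = 18*(-4) = -72)
F(H) = H + 2*H**2 (F(H) = (H**2 + H*H) + H = (H**2 + H**2) + H = 2*H**2 + H = H + 2*H**2)
O - F(y) = -1209921 - (-72)*(1 + 2*(-72)) = -1209921 - (-72)*(1 - 144) = -1209921 - (-72)*(-143) = -1209921 - 1*10296 = -1209921 - 10296 = -1220217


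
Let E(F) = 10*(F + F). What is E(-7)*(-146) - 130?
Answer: 20310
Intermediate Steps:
E(F) = 20*F (E(F) = 10*(2*F) = 20*F)
E(-7)*(-146) - 130 = (20*(-7))*(-146) - 130 = -140*(-146) - 130 = 20440 - 130 = 20310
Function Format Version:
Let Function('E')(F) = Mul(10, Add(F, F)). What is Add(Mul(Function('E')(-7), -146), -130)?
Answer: 20310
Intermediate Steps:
Function('E')(F) = Mul(20, F) (Function('E')(F) = Mul(10, Mul(2, F)) = Mul(20, F))
Add(Mul(Function('E')(-7), -146), -130) = Add(Mul(Mul(20, -7), -146), -130) = Add(Mul(-140, -146), -130) = Add(20440, -130) = 20310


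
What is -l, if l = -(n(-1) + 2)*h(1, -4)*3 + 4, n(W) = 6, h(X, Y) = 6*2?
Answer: 284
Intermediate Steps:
h(X, Y) = 12
l = -284 (l = -(6 + 2)*12*3 + 4 = -8*12*3 + 4 = -96*3 + 4 = -1*288 + 4 = -288 + 4 = -284)
-l = -1*(-284) = 284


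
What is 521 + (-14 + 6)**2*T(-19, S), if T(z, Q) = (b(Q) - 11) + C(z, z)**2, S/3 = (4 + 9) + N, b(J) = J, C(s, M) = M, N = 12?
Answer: 27721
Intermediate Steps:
S = 75 (S = 3*((4 + 9) + 12) = 3*(13 + 12) = 3*25 = 75)
T(z, Q) = -11 + Q + z**2 (T(z, Q) = (Q - 11) + z**2 = (-11 + Q) + z**2 = -11 + Q + z**2)
521 + (-14 + 6)**2*T(-19, S) = 521 + (-14 + 6)**2*(-11 + 75 + (-19)**2) = 521 + (-8)**2*(-11 + 75 + 361) = 521 + 64*425 = 521 + 27200 = 27721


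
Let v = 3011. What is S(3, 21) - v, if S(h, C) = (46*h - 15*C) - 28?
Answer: -3216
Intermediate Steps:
S(h, C) = -28 - 15*C + 46*h (S(h, C) = (-15*C + 46*h) - 28 = -28 - 15*C + 46*h)
S(3, 21) - v = (-28 - 15*21 + 46*3) - 1*3011 = (-28 - 315 + 138) - 3011 = -205 - 3011 = -3216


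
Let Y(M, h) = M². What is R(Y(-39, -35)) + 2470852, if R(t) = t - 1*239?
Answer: 2472134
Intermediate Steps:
R(t) = -239 + t (R(t) = t - 239 = -239 + t)
R(Y(-39, -35)) + 2470852 = (-239 + (-39)²) + 2470852 = (-239 + 1521) + 2470852 = 1282 + 2470852 = 2472134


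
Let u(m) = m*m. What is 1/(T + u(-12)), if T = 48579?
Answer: 1/48723 ≈ 2.0524e-5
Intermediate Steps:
u(m) = m²
1/(T + u(-12)) = 1/(48579 + (-12)²) = 1/(48579 + 144) = 1/48723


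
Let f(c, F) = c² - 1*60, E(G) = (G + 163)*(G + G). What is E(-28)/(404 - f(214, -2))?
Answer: 270/1619 ≈ 0.16677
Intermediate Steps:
E(G) = 2*G*(163 + G) (E(G) = (163 + G)*(2*G) = 2*G*(163 + G))
f(c, F) = -60 + c² (f(c, F) = c² - 60 = -60 + c²)
E(-28)/(404 - f(214, -2)) = (2*(-28)*(163 - 28))/(404 - (-60 + 214²)) = (2*(-28)*135)/(404 - (-60 + 45796)) = -7560/(404 - 1*45736) = -7560/(404 - 45736) = -7560/(-45332) = -7560*(-1/45332) = 270/1619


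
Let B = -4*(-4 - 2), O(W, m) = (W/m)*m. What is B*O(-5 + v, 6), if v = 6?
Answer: 24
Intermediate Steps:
O(W, m) = W
B = 24 (B = -4*(-6) = 24)
B*O(-5 + v, 6) = 24*(-5 + 6) = 24*1 = 24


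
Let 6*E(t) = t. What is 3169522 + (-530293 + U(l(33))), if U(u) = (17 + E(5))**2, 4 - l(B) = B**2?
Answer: 95023693/36 ≈ 2.6395e+6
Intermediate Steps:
E(t) = t/6
l(B) = 4 - B**2
U(u) = 11449/36 (U(u) = (17 + (1/6)*5)**2 = (17 + 5/6)**2 = (107/6)**2 = 11449/36)
3169522 + (-530293 + U(l(33))) = 3169522 + (-530293 + 11449/36) = 3169522 - 19079099/36 = 95023693/36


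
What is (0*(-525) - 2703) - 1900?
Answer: -4603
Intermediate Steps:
(0*(-525) - 2703) - 1900 = (0 - 2703) - 1900 = -2703 - 1900 = -4603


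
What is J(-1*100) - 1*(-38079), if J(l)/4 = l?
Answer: 37679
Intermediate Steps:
J(l) = 4*l
J(-1*100) - 1*(-38079) = 4*(-1*100) - 1*(-38079) = 4*(-100) + 38079 = -400 + 38079 = 37679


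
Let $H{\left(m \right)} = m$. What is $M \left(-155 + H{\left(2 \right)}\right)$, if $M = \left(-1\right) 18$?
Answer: $2754$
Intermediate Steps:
$M = -18$
$M \left(-155 + H{\left(2 \right)}\right) = - 18 \left(-155 + 2\right) = \left(-18\right) \left(-153\right) = 2754$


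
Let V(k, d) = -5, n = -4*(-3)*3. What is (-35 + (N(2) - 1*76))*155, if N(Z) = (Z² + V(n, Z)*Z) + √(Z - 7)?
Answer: -18135 + 155*I*√5 ≈ -18135.0 + 346.59*I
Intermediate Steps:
n = 36 (n = 12*3 = 36)
N(Z) = Z² + √(-7 + Z) - 5*Z (N(Z) = (Z² - 5*Z) + √(Z - 7) = (Z² - 5*Z) + √(-7 + Z) = Z² + √(-7 + Z) - 5*Z)
(-35 + (N(2) - 1*76))*155 = (-35 + ((2² + √(-7 + 2) - 5*2) - 1*76))*155 = (-35 + ((4 + √(-5) - 10) - 76))*155 = (-35 + ((4 + I*√5 - 10) - 76))*155 = (-35 + ((-6 + I*√5) - 76))*155 = (-35 + (-82 + I*√5))*155 = (-117 + I*√5)*155 = -18135 + 155*I*√5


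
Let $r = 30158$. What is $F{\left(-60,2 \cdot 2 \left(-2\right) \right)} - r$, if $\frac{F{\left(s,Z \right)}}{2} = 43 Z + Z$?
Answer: $-30862$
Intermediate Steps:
$F{\left(s,Z \right)} = 88 Z$ ($F{\left(s,Z \right)} = 2 \left(43 Z + Z\right) = 2 \cdot 44 Z = 88 Z$)
$F{\left(-60,2 \cdot 2 \left(-2\right) \right)} - r = 88 \cdot 2 \cdot 2 \left(-2\right) - 30158 = 88 \cdot 4 \left(-2\right) - 30158 = 88 \left(-8\right) - 30158 = -704 - 30158 = -30862$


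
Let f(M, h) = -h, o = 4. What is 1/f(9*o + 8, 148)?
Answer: -1/148 ≈ -0.0067568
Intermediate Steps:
1/f(9*o + 8, 148) = 1/(-1*148) = 1/(-148) = -1/148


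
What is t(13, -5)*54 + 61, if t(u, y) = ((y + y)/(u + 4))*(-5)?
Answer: 3737/17 ≈ 219.82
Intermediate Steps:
t(u, y) = -10*y/(4 + u) (t(u, y) = ((2*y)/(4 + u))*(-5) = (2*y/(4 + u))*(-5) = -10*y/(4 + u))
t(13, -5)*54 + 61 = -10*(-5)/(4 + 13)*54 + 61 = -10*(-5)/17*54 + 61 = -10*(-5)*1/17*54 + 61 = (50/17)*54 + 61 = 2700/17 + 61 = 3737/17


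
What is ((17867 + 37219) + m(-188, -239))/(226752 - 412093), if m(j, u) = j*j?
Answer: -90430/185341 ≈ -0.48791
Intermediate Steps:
m(j, u) = j²
((17867 + 37219) + m(-188, -239))/(226752 - 412093) = ((17867 + 37219) + (-188)²)/(226752 - 412093) = (55086 + 35344)/(-185341) = 90430*(-1/185341) = -90430/185341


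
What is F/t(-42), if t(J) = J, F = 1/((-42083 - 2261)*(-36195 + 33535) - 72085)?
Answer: -1/4951084110 ≈ -2.0198e-10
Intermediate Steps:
F = 1/117882955 (F = 1/(-44344*(-2660) - 72085) = 1/(117955040 - 72085) = 1/117882955 ≈ 8.4830e-9)
F/t(-42) = (1/117882955)/(-42) = (1/117882955)*(-1/42) = -1/4951084110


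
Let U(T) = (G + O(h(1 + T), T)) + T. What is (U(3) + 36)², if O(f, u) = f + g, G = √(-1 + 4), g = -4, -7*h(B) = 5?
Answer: 57747/49 + 480*√3/7 ≈ 1297.3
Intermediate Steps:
h(B) = -5/7 (h(B) = -⅐*5 = -5/7)
G = √3 ≈ 1.7320
O(f, u) = -4 + f (O(f, u) = f - 4 = -4 + f)
U(T) = -33/7 + T + √3 (U(T) = (√3 + (-4 - 5/7)) + T = (√3 - 33/7) + T = (-33/7 + √3) + T = -33/7 + T + √3)
(U(3) + 36)² = ((-33/7 + 3 + √3) + 36)² = ((-12/7 + √3) + 36)² = (240/7 + √3)²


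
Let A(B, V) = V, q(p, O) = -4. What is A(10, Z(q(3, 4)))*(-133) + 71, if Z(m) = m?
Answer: 603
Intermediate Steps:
A(10, Z(q(3, 4)))*(-133) + 71 = -4*(-133) + 71 = 532 + 71 = 603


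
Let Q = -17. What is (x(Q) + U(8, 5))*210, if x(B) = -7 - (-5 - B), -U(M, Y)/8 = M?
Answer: -17430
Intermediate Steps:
U(M, Y) = -8*M
x(B) = -2 + B (x(B) = -7 + (5 + B) = -2 + B)
(x(Q) + U(8, 5))*210 = ((-2 - 17) - 8*8)*210 = (-19 - 64)*210 = -83*210 = -17430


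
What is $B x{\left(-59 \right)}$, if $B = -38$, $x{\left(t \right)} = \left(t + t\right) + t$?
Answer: $6726$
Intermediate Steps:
$x{\left(t \right)} = 3 t$ ($x{\left(t \right)} = 2 t + t = 3 t$)
$B x{\left(-59 \right)} = - 38 \cdot 3 \left(-59\right) = \left(-38\right) \left(-177\right) = 6726$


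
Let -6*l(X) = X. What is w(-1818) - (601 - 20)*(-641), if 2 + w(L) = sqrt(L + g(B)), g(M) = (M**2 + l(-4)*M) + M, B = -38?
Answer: 372419 + 4*I*sqrt(246)/3 ≈ 3.7242e+5 + 20.913*I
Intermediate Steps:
l(X) = -X/6
g(M) = M**2 + 5*M/3 (g(M) = (M**2 + (-1/6*(-4))*M) + M = (M**2 + 2*M/3) + M = M**2 + 5*M/3)
w(L) = -2 + sqrt(4142/3 + L) (w(L) = -2 + sqrt(L + (1/3)*(-38)*(5 + 3*(-38))) = -2 + sqrt(L + (1/3)*(-38)*(5 - 114)) = -2 + sqrt(L + (1/3)*(-38)*(-109)) = -2 + sqrt(L + 4142/3) = -2 + sqrt(4142/3 + L))
w(-1818) - (601 - 20)*(-641) = (-2 + sqrt(12426 + 9*(-1818))/3) - (601 - 20)*(-641) = (-2 + sqrt(12426 - 16362)/3) - 581*(-641) = (-2 + sqrt(-3936)/3) - 1*(-372421) = (-2 + (4*I*sqrt(246))/3) + 372421 = (-2 + 4*I*sqrt(246)/3) + 372421 = 372419 + 4*I*sqrt(246)/3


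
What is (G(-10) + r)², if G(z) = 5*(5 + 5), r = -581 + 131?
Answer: 160000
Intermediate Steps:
r = -450
G(z) = 50 (G(z) = 5*10 = 50)
(G(-10) + r)² = (50 - 450)² = (-400)² = 160000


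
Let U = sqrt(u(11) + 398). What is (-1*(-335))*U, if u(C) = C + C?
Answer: 670*sqrt(105) ≈ 6865.5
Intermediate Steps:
u(C) = 2*C
U = 2*sqrt(105) (U = sqrt(2*11 + 398) = sqrt(22 + 398) = sqrt(420) = 2*sqrt(105) ≈ 20.494)
(-1*(-335))*U = (-1*(-335))*(2*sqrt(105)) = 335*(2*sqrt(105)) = 670*sqrt(105)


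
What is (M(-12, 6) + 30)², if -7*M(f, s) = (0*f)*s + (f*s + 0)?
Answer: 79524/49 ≈ 1622.9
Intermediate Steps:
M(f, s) = -f*s/7 (M(f, s) = -((0*f)*s + (f*s + 0))/7 = -(0*s + f*s)/7 = -(0 + f*s)/7 = -f*s/7)
(M(-12, 6) + 30)² = (-⅐*(-12)*6 + 30)² = (72/7 + 30)² = (282/7)² = 79524/49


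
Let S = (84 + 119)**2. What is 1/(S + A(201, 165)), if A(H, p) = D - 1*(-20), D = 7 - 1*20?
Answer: 1/41216 ≈ 2.4262e-5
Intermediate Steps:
D = -13 (D = 7 - 20 = -13)
A(H, p) = 7 (A(H, p) = -13 - 1*(-20) = -13 + 20 = 7)
S = 41209 (S = 203**2 = 41209)
1/(S + A(201, 165)) = 1/(41209 + 7) = 1/41216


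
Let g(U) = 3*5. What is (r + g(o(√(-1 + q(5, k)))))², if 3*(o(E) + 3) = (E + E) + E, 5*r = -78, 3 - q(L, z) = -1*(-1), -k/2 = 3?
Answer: 9/25 ≈ 0.36000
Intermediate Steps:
k = -6 (k = -2*3 = -6)
q(L, z) = 2 (q(L, z) = 3 - (-1)*(-1) = 3 - 1*1 = 3 - 1 = 2)
r = -78/5 (r = (⅕)*(-78) = -78/5 ≈ -15.600)
o(E) = -3 + E (o(E) = -3 + ((E + E) + E)/3 = -3 + (2*E + E)/3 = -3 + (3*E)/3 = -3 + E)
g(U) = 15
(r + g(o(√(-1 + q(5, k)))))² = (-78/5 + 15)² = (-⅗)² = 9/25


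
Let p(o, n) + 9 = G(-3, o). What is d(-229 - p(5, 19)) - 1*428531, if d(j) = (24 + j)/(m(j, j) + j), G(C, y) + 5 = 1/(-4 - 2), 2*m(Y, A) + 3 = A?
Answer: -332968129/777 ≈ -4.2853e+5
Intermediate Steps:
m(Y, A) = -3/2 + A/2
G(C, y) = -31/6 (G(C, y) = -5 + 1/(-4 - 2) = -5 + 1/(-6) = -5 - 1/6 = -31/6)
p(o, n) = -85/6 (p(o, n) = -9 - 31/6 = -85/6)
d(j) = (24 + j)/(-3/2 + 3*j/2) (d(j) = (24 + j)/((-3/2 + j/2) + j) = (24 + j)/(-3/2 + 3*j/2))
d(-229 - p(5, 19)) - 1*428531 = 2*(24 + (-229 - 1*(-85/6)))/(3*(-1 + (-229 - 1*(-85/6)))) - 1*428531 = 2*(24 + (-229 + 85/6))/(3*(-1 + (-229 + 85/6))) - 428531 = 2*(24 - 1289/6)/(3*(-1 - 1289/6)) - 428531 = (2/3)*(-1145/6)/(-1295/6) - 428531 = (2/3)*(-6/1295)*(-1145/6) - 428531 = 458/777 - 428531 = -332968129/777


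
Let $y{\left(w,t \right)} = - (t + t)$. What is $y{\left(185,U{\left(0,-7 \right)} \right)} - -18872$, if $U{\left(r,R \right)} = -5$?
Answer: $18882$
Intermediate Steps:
$y{\left(w,t \right)} = - 2 t$
$y{\left(185,U{\left(0,-7 \right)} \right)} - -18872 = \left(-2\right) \left(-5\right) - -18872 = 10 + 18872 = 18882$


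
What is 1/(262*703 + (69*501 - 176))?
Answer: 1/218579 ≈ 4.5750e-6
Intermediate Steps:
1/(262*703 + (69*501 - 176)) = 1/(184186 + (34569 - 176)) = 1/(184186 + 34393) = 1/218579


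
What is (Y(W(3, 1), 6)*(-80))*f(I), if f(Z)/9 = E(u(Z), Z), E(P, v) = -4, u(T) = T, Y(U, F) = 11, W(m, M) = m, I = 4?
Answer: 31680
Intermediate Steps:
f(Z) = -36 (f(Z) = 9*(-4) = -36)
(Y(W(3, 1), 6)*(-80))*f(I) = (11*(-80))*(-36) = -880*(-36) = 31680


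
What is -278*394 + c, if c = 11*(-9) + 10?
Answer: -109621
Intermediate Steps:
c = -89 (c = -99 + 10 = -89)
-278*394 + c = -278*394 - 89 = -109532 - 89 = -109621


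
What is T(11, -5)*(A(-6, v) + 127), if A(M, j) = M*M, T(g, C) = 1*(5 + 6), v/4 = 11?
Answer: 1793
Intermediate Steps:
v = 44 (v = 4*11 = 44)
T(g, C) = 11 (T(g, C) = 1*11 = 11)
A(M, j) = M²
T(11, -5)*(A(-6, v) + 127) = 11*((-6)² + 127) = 11*(36 + 127) = 11*163 = 1793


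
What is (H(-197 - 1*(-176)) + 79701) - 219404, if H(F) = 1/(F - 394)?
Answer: -57976746/415 ≈ -1.3970e+5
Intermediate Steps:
H(F) = 1/(-394 + F)
(H(-197 - 1*(-176)) + 79701) - 219404 = (1/(-394 + (-197 - 1*(-176))) + 79701) - 219404 = (1/(-394 + (-197 + 176)) + 79701) - 219404 = (1/(-394 - 21) + 79701) - 219404 = (1/(-415) + 79701) - 219404 = (-1/415 + 79701) - 219404 = 33075914/415 - 219404 = -57976746/415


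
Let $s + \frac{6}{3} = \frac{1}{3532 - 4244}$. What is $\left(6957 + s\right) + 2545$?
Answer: $\frac{6763999}{712} \approx 9500.0$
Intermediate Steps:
$s = - \frac{1425}{712}$ ($s = -2 + \frac{1}{3532 - 4244} = -2 + \frac{1}{-712} = -2 - \frac{1}{712} = - \frac{1425}{712} \approx -2.0014$)
$\left(6957 + s\right) + 2545 = \left(6957 - \frac{1425}{712}\right) + 2545 = \frac{4951959}{712} + 2545 = \frac{6763999}{712}$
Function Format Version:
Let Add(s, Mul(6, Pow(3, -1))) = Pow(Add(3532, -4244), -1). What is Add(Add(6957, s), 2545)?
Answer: Rational(6763999, 712) ≈ 9500.0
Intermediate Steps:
s = Rational(-1425, 712) (s = Add(-2, Pow(Add(3532, -4244), -1)) = Add(-2, Pow(-712, -1)) = Add(-2, Rational(-1, 712)) = Rational(-1425, 712) ≈ -2.0014)
Add(Add(6957, s), 2545) = Add(Add(6957, Rational(-1425, 712)), 2545) = Add(Rational(4951959, 712), 2545) = Rational(6763999, 712)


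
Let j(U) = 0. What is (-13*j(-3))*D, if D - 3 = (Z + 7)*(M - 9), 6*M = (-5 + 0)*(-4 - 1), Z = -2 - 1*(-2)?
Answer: 0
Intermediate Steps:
Z = 0 (Z = -2 + 2 = 0)
M = 25/6 (M = ((-5 + 0)*(-4 - 1))/6 = (-5*(-5))/6 = (⅙)*25 = 25/6 ≈ 4.1667)
D = -185/6 (D = 3 + (0 + 7)*(25/6 - 9) = 3 + 7*(-29/6) = 3 - 203/6 = -185/6 ≈ -30.833)
(-13*j(-3))*D = -13*0*(-185/6) = 0*(-185/6) = 0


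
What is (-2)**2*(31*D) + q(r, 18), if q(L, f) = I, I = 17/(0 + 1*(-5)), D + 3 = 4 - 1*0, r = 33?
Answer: 603/5 ≈ 120.60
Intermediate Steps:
D = 1 (D = -3 + (4 - 1*0) = -3 + (4 + 0) = -3 + 4 = 1)
I = -17/5 (I = 17/(0 - 5) = 17/(-5) = 17*(-1/5) = -17/5 ≈ -3.4000)
q(L, f) = -17/5
(-2)**2*(31*D) + q(r, 18) = (-2)**2*(31*1) - 17/5 = 4*31 - 17/5 = 124 - 17/5 = 603/5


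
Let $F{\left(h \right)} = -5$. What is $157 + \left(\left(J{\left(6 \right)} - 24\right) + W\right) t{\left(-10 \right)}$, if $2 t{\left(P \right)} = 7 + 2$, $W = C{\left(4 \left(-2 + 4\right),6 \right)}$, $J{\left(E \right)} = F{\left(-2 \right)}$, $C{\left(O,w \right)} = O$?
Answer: $\frac{125}{2} \approx 62.5$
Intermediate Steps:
$J{\left(E \right)} = -5$
$W = 8$ ($W = 4 \left(-2 + 4\right) = 4 \cdot 2 = 8$)
$t{\left(P \right)} = \frac{9}{2}$ ($t{\left(P \right)} = \frac{7 + 2}{2} = \frac{1}{2} \cdot 9 = \frac{9}{2}$)
$157 + \left(\left(J{\left(6 \right)} - 24\right) + W\right) t{\left(-10 \right)} = 157 + \left(\left(-5 - 24\right) + 8\right) \frac{9}{2} = 157 + \left(-29 + 8\right) \frac{9}{2} = 157 - \frac{189}{2} = \frac{125}{2}$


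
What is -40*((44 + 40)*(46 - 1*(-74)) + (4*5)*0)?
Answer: -403200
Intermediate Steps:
-40*((44 + 40)*(46 - 1*(-74)) + (4*5)*0) = -40*(84*(46 + 74) + 20*0) = -40*(84*120 + 0) = -40*(10080 + 0) = -40*10080 = -403200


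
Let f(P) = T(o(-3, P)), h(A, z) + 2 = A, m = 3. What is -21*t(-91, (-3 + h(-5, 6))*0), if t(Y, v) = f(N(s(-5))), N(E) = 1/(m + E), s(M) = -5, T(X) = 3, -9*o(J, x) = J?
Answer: -63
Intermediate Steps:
h(A, z) = -2 + A
o(J, x) = -J/9
N(E) = 1/(3 + E)
f(P) = 3
t(Y, v) = 3
-21*t(-91, (-3 + h(-5, 6))*0) = -21*3 = -63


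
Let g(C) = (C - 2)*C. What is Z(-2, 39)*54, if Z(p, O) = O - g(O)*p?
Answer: 157950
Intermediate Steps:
g(C) = C*(-2 + C) (g(C) = (-2 + C)*C = C*(-2 + C))
Z(p, O) = O - O*p*(-2 + O) (Z(p, O) = O - O*(-2 + O)*p = O - O*p*(-2 + O))
Z(-2, 39)*54 = (39*(1 - 1*(-2)*(-2 + 39)))*54 = (39*(1 - 1*(-2)*37))*54 = (39*(1 + 74))*54 = (39*75)*54 = 2925*54 = 157950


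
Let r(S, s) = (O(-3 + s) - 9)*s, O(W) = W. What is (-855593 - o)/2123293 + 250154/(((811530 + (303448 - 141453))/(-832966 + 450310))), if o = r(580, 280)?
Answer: -203248731130647357/2067078817825 ≈ -98327.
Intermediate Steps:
r(S, s) = s*(-12 + s) (r(S, s) = ((-3 + s) - 9)*s = (-12 + s)*s = s*(-12 + s))
o = 75040 (o = 280*(-12 + 280) = 280*268 = 75040)
(-855593 - o)/2123293 + 250154/(((811530 + (303448 - 141453))/(-832966 + 450310))) = (-855593 - 1*75040)/2123293 + 250154/(((811530 + (303448 - 141453))/(-832966 + 450310))) = (-855593 - 75040)*(1/2123293) + 250154/(((811530 + 161995)/(-382656))) = -930633*1/2123293 + 250154/((973525*(-1/382656))) = -930633/2123293 + 250154/(-973525/382656) = -930633/2123293 + 250154*(-382656/973525) = -930633/2123293 - 95722929024/973525 = -203248731130647357/2067078817825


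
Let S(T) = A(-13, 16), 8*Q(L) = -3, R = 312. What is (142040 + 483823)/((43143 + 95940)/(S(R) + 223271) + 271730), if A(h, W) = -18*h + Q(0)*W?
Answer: 139879754637/60731522353 ≈ 2.3032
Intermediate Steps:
Q(L) = -3/8 (Q(L) = (⅛)*(-3) = -3/8)
A(h, W) = -18*h - 3*W/8
S(T) = 228 (S(T) = -18*(-13) - 3/8*16 = 234 - 6 = 228)
(142040 + 483823)/((43143 + 95940)/(S(R) + 223271) + 271730) = (142040 + 483823)/((43143 + 95940)/(228 + 223271) + 271730) = 625863/(139083/223499 + 271730) = 625863/(60731522353/223499) = 625863*(223499/60731522353) = 139879754637/60731522353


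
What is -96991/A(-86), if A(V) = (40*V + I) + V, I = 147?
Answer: 96991/3379 ≈ 28.704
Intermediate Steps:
A(V) = 147 + 41*V (A(V) = (40*V + 147) + V = (147 + 40*V) + V = 147 + 41*V)
-96991/A(-86) = -96991/(147 + 41*(-86)) = -96991/(147 - 3526) = -96991/(-3379) = -96991*(-1/3379) = 96991/3379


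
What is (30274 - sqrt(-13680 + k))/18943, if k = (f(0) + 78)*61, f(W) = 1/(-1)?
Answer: 30274/18943 - I*sqrt(8983)/18943 ≈ 1.5982 - 0.0050034*I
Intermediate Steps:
f(W) = -1
k = 4697 (k = (-1 + 78)*61 = 77*61 = 4697)
(30274 - sqrt(-13680 + k))/18943 = (30274 - sqrt(-13680 + 4697))/18943 = (30274 - sqrt(-8983))*(1/18943) = (30274 - I*sqrt(8983))*(1/18943) = 30274/18943 - I*sqrt(8983)/18943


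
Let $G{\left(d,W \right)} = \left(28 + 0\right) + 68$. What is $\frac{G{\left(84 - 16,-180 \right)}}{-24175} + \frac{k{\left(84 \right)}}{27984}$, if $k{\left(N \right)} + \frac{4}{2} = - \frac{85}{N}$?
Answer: $- \frac{21070841}{5166100800} \approx -0.0040787$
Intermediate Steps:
$k{\left(N \right)} = -2 - \frac{85}{N}$
$G{\left(d,W \right)} = 96$ ($G{\left(d,W \right)} = 28 + 68 = 96$)
$\frac{G{\left(84 - 16,-180 \right)}}{-24175} + \frac{k{\left(84 \right)}}{27984} = \frac{96}{-24175} + \frac{-2 - \frac{85}{84}}{27984} = 96 \left(- \frac{1}{24175}\right) + \left(-2 - \frac{85}{84}\right) \frac{1}{27984} = - \frac{96}{24175} + \left(-2 - \frac{85}{84}\right) \frac{1}{27984} = - \frac{96}{24175} - \frac{23}{213696} = - \frac{21070841}{5166100800}$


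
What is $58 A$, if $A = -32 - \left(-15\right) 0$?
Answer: $-1856$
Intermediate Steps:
$A = -32$ ($A = -32 - 0 = -32 + 0 = -32$)
$58 A = 58 \left(-32\right) = -1856$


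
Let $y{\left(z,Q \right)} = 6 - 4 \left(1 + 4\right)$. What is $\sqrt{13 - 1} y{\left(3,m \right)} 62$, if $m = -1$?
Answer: $- 1736 \sqrt{3} \approx -3006.8$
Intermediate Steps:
$y{\left(z,Q \right)} = -14$ ($y{\left(z,Q \right)} = 6 - 20 = -14$)
$\sqrt{13 - 1} y{\left(3,m \right)} 62 = \sqrt{13 - 1} \left(\left(-14\right) 62\right) = \sqrt{12} \left(-868\right) = 2 \sqrt{3} \left(-868\right) = - 1736 \sqrt{3}$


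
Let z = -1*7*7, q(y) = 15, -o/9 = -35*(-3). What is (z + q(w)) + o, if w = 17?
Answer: -979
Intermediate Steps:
o = -945 (o = -(-315)*(-3) = -9*105 = -945)
z = -49 (z = -7*7 = -49)
(z + q(w)) + o = (-49 + 15) - 945 = -34 - 945 = -979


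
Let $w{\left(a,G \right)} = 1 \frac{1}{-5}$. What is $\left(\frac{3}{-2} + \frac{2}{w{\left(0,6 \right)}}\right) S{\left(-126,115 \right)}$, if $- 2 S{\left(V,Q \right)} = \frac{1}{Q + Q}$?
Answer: $\frac{1}{40} \approx 0.025$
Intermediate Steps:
$w{\left(a,G \right)} = - \frac{1}{5}$ ($w{\left(a,G \right)} = 1 \left(- \frac{1}{5}\right) = - \frac{1}{5}$)
$S{\left(V,Q \right)} = - \frac{1}{4 Q}$ ($S{\left(V,Q \right)} = - \frac{1}{2 \left(Q + Q\right)} = - \frac{1}{2 \cdot 2 Q} = - \frac{\frac{1}{2} \frac{1}{Q}}{2} = - \frac{1}{4 Q}$)
$\left(\frac{3}{-2} + \frac{2}{w{\left(0,6 \right)}}\right) S{\left(-126,115 \right)} = \left(\frac{3}{-2} + \frac{2}{- \frac{1}{5}}\right) \left(- \frac{1}{4 \cdot 115}\right) = \left(3 \left(- \frac{1}{2}\right) + 2 \left(-5\right)\right) \left(\left(- \frac{1}{4}\right) \frac{1}{115}\right) = \left(- \frac{3}{2} - 10\right) \left(- \frac{1}{460}\right) = \left(- \frac{23}{2}\right) \left(- \frac{1}{460}\right) = \frac{1}{40}$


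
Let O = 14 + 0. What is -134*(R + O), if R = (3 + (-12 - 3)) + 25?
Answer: -3618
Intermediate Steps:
R = 13 (R = (3 - 15) + 25 = -12 + 25 = 13)
O = 14
-134*(R + O) = -134*(13 + 14) = -134*27 = -3618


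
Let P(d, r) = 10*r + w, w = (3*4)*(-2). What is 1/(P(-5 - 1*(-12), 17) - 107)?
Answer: 1/39 ≈ 0.025641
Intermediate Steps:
w = -24 (w = 12*(-2) = -24)
P(d, r) = -24 + 10*r (P(d, r) = 10*r - 24 = -24 + 10*r)
1/(P(-5 - 1*(-12), 17) - 107) = 1/((-24 + 10*17) - 107) = 1/((-24 + 170) - 107) = 1/(146 - 107) = 1/39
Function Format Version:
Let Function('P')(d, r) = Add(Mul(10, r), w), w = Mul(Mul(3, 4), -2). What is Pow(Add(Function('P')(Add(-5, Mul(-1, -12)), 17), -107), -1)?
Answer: Rational(1, 39) ≈ 0.025641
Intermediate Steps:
w = -24 (w = Mul(12, -2) = -24)
Function('P')(d, r) = Add(-24, Mul(10, r)) (Function('P')(d, r) = Add(Mul(10, r), -24) = Add(-24, Mul(10, r)))
Pow(Add(Function('P')(Add(-5, Mul(-1, -12)), 17), -107), -1) = Pow(Add(Add(-24, Mul(10, 17)), -107), -1) = Pow(Add(Add(-24, 170), -107), -1) = Pow(Add(146, -107), -1) = Pow(39, -1) = Rational(1, 39)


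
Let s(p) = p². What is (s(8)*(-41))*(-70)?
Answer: 183680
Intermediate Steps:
(s(8)*(-41))*(-70) = (8²*(-41))*(-70) = (64*(-41))*(-70) = -2624*(-70) = 183680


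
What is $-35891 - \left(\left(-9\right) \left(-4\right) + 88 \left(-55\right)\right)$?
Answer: $-31087$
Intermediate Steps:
$-35891 - \left(\left(-9\right) \left(-4\right) + 88 \left(-55\right)\right) = -35891 - \left(36 - 4840\right) = -35891 - -4804 = -35891 + 4804 = -31087$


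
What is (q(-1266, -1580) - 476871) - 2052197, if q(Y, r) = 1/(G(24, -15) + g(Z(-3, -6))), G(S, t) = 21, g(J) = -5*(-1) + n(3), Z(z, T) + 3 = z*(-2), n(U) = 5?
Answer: -78401107/31 ≈ -2.5291e+6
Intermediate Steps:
Z(z, T) = -3 - 2*z (Z(z, T) = -3 + z*(-2) = -3 - 2*z)
g(J) = 10 (g(J) = -5*(-1) + 5 = 5 + 5 = 10)
q(Y, r) = 1/31 (q(Y, r) = 1/(21 + 10) = 1/31)
(q(-1266, -1580) - 476871) - 2052197 = (1/31 - 476871) - 2052197 = -14783000/31 - 2052197 = -78401107/31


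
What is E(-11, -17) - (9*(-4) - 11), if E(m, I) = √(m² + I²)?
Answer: 47 + √410 ≈ 67.248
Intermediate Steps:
E(m, I) = √(I² + m²)
E(-11, -17) - (9*(-4) - 11) = √((-17)² + (-11)²) - (9*(-4) - 11) = √(289 + 121) - (-36 - 11) = √410 - 1*(-47) = √410 + 47 = 47 + √410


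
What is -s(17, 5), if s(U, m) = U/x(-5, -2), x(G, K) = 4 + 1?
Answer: -17/5 ≈ -3.4000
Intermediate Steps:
x(G, K) = 5
s(U, m) = U/5
-s(17, 5) = -17/5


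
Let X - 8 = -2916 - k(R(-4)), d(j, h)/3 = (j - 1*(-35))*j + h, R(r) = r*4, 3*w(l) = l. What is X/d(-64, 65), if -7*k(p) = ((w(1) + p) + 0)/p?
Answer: -57473/113904 ≈ -0.50457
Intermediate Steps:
w(l) = l/3
R(r) = 4*r
d(j, h) = 3*h + 3*j*(35 + j) (d(j, h) = 3*((j - 1*(-35))*j + h) = 3*((j + 35)*j + h) = 3*((35 + j)*j + h) = 3*(j*(35 + j) + h) = 3*(h + j*(35 + j)) = 3*h + 3*j*(35 + j))
k(p) = -(⅓ + p)/(7*p) (k(p) = -(((⅓)*1 + p) + 0)/(7*p) = -((⅓ + p) + 0)/(7*p) = -(⅓ + p)/(7*p))
X = -977041/336 (X = 8 + (-2916 - (-1 - 12*(-4))/(21*(4*(-4)))) = 8 + (-2916 - (-1 - 3*(-16))/(21*(-16))) = 8 + (-2916 - (-1)*(-1 + 48)/(21*16)) = 8 + (-2916 - (-1)*47/(21*16)) = 8 + (-2916 - 1*(-47/336)) = 8 + (-2916 + 47/336) = 8 - 979729/336 = -977041/336 ≈ -2907.9)
X/d(-64, 65) = -977041/(336*(3*65 + 3*(-64)² + 105*(-64))) = -977041/(336*(195 + 3*4096 - 6720)) = -977041/(336*(195 + 12288 - 6720)) = -977041/336/5763 = -977041/336*1/5763 = -57473/113904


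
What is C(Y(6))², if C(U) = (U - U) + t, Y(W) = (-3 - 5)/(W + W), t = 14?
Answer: 196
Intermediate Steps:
Y(W) = -4/W (Y(W) = -8*1/(2*W) = -4/W)
C(U) = 14 (C(U) = (U - U) + 14 = 0 + 14 = 14)
C(Y(6))² = 14² = 196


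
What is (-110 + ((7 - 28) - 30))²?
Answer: 25921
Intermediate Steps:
(-110 + ((7 - 28) - 30))² = (-110 + (-21 - 30))² = (-110 - 51)² = (-161)² = 25921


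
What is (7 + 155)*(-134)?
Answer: -21708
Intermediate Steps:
(7 + 155)*(-134) = 162*(-134) = -21708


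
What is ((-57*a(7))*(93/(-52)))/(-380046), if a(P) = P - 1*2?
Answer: -8835/6587464 ≈ -0.0013412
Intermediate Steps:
a(P) = -2 + P (a(P) = P - 2 = -2 + P)
((-57*a(7))*(93/(-52)))/(-380046) = ((-57*(-2 + 7))*(93/(-52)))/(-380046) = ((-57*5)*(93*(-1/52)))*(-1/380046) = -285*(-93/52)*(-1/380046) = (26505/52)*(-1/380046) = -8835/6587464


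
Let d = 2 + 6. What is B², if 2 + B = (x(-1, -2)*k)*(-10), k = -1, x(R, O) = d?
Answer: 6084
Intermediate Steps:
d = 8
x(R, O) = 8
B = 78 (B = -2 + (8*(-1))*(-10) = -2 - 8*(-10) = -2 + 80 = 78)
B² = 78² = 6084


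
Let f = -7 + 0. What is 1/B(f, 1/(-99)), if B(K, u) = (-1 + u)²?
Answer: 9801/10000 ≈ 0.98010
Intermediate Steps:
f = -7
1/B(f, 1/(-99)) = 1/((-1 + 1/(-99))²) = 1/((-1 - 1/99)²) = 1/((-100/99)²) = 1/(10000/9801) = 9801/10000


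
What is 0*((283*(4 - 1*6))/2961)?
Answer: 0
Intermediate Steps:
0*((283*(4 - 1*6))/2961) = 0*((283*(4 - 6))*(1/2961)) = 0*((283*(-2))*(1/2961)) = 0*(-566*1/2961) = 0*(-566/2961) = 0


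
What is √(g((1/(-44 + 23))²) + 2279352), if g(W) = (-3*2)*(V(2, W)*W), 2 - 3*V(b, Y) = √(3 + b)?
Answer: √(1005194228 + 2*√5)/21 ≈ 1509.8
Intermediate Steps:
V(b, Y) = ⅔ - √(3 + b)/3
g(W) = -6*W*(⅔ - √5/3) (g(W) = (-3*2)*((⅔ - √(3 + 2)/3)*W) = -6*(⅔ - √5/3)*W = -6*W*(⅔ - √5/3))
√(g((1/(-44 + 23))²) + 2279352) = √(2*(1/(-44 + 23))²*(-2 + √5) + 2279352) = √(2*(1/(-21))²*(-2 + √5) + 2279352) = √(2*(-1/21)²*(-2 + √5) + 2279352) = √(2*(1/441)*(-2 + √5) + 2279352) = √((-4/441 + 2*√5/441) + 2279352) = √(1005194228/441 + 2*√5/441)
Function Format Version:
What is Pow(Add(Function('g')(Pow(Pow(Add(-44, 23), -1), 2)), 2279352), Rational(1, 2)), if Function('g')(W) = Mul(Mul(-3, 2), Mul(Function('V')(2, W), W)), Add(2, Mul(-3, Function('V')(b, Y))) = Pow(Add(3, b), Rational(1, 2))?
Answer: Mul(Rational(1, 21), Pow(Add(1005194228, Mul(2, Pow(5, Rational(1, 2)))), Rational(1, 2))) ≈ 1509.8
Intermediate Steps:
Function('V')(b, Y) = Add(Rational(2, 3), Mul(Rational(-1, 3), Pow(Add(3, b), Rational(1, 2))))
Function('g')(W) = Mul(-6, W, Add(Rational(2, 3), Mul(Rational(-1, 3), Pow(5, Rational(1, 2))))) (Function('g')(W) = Mul(Mul(-3, 2), Mul(Add(Rational(2, 3), Mul(Rational(-1, 3), Pow(Add(3, 2), Rational(1, 2)))), W)) = Mul(-6, Mul(Add(Rational(2, 3), Mul(Rational(-1, 3), Pow(5, Rational(1, 2)))), W)) = Mul(-6, Mul(W, Add(Rational(2, 3), Mul(Rational(-1, 3), Pow(5, Rational(1, 2)))))) = Mul(-6, W, Add(Rational(2, 3), Mul(Rational(-1, 3), Pow(5, Rational(1, 2))))))
Pow(Add(Function('g')(Pow(Pow(Add(-44, 23), -1), 2)), 2279352), Rational(1, 2)) = Pow(Add(Mul(2, Pow(Pow(Add(-44, 23), -1), 2), Add(-2, Pow(5, Rational(1, 2)))), 2279352), Rational(1, 2)) = Pow(Add(Mul(2, Pow(Pow(-21, -1), 2), Add(-2, Pow(5, Rational(1, 2)))), 2279352), Rational(1, 2)) = Pow(Add(Mul(2, Pow(Rational(-1, 21), 2), Add(-2, Pow(5, Rational(1, 2)))), 2279352), Rational(1, 2)) = Pow(Add(Mul(2, Rational(1, 441), Add(-2, Pow(5, Rational(1, 2)))), 2279352), Rational(1, 2)) = Pow(Add(Add(Rational(-4, 441), Mul(Rational(2, 441), Pow(5, Rational(1, 2)))), 2279352), Rational(1, 2)) = Pow(Add(Rational(1005194228, 441), Mul(Rational(2, 441), Pow(5, Rational(1, 2)))), Rational(1, 2))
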